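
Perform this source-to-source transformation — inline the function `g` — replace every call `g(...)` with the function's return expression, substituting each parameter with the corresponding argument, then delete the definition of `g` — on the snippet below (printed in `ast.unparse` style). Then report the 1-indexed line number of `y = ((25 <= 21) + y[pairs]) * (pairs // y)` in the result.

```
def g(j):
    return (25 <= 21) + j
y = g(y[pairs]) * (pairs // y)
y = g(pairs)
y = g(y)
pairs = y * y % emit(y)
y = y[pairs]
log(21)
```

1

Transformed code:
y = ((25 <= 21) + y[pairs]) * (pairs // y)
y = (25 <= 21) + pairs
y = (25 <= 21) + y
pairs = y * y % emit(y)
y = y[pairs]
log(21)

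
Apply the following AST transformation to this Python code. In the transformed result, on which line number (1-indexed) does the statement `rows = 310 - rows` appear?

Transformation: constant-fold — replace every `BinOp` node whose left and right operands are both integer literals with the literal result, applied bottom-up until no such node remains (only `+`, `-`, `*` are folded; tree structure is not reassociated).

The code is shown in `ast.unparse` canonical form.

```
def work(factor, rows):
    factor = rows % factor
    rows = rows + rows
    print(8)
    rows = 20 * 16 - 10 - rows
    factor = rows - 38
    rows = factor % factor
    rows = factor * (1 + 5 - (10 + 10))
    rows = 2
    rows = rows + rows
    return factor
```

5

Transformed code:
def work(factor, rows):
    factor = rows % factor
    rows = rows + rows
    print(8)
    rows = 310 - rows
    factor = rows - 38
    rows = factor % factor
    rows = factor * -14
    rows = 2
    rows = rows + rows
    return factor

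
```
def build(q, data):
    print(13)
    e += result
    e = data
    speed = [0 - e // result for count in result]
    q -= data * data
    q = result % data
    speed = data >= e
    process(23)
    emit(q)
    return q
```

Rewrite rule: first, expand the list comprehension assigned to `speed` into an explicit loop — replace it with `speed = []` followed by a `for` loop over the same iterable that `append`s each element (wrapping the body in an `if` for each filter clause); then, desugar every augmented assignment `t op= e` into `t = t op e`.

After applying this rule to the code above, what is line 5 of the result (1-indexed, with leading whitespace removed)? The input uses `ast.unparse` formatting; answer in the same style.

speed = []

Transformed code:
def build(q, data):
    print(13)
    e = e + result
    e = data
    speed = []
    for count in result:
        speed.append(0 - e // result)
    q = q - data * data
    q = result % data
    speed = data >= e
    process(23)
    emit(q)
    return q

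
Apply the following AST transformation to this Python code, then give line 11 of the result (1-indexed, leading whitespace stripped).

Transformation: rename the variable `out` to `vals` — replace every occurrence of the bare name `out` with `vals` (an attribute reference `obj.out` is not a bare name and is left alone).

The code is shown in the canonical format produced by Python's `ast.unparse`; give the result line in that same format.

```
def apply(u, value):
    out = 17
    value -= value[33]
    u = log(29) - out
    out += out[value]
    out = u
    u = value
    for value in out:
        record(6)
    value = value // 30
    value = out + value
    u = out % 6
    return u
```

value = vals + value

Transformed code:
def apply(u, value):
    vals = 17
    value -= value[33]
    u = log(29) - vals
    vals += vals[value]
    vals = u
    u = value
    for value in vals:
        record(6)
    value = value // 30
    value = vals + value
    u = vals % 6
    return u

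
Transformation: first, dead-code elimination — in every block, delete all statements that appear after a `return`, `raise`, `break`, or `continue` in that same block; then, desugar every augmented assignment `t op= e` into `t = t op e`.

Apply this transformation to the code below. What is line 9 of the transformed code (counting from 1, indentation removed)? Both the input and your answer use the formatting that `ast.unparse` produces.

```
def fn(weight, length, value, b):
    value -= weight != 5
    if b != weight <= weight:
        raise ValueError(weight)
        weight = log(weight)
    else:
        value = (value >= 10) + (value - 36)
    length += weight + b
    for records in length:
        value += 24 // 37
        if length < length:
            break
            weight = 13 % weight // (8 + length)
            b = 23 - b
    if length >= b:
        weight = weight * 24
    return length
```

Transformed code:
def fn(weight, length, value, b):
    value = value - (weight != 5)
    if b != weight <= weight:
        raise ValueError(weight)
    else:
        value = (value >= 10) + (value - 36)
    length = length + (weight + b)
    for records in length:
        value = value + 24 // 37
        if length < length:
            break
    if length >= b:
        weight = weight * 24
    return length

value = value + 24 // 37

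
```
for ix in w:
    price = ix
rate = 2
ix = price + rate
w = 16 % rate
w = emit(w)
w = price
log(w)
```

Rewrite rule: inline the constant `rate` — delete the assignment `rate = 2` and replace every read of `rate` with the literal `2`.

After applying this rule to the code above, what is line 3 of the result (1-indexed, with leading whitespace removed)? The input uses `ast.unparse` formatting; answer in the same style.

Transformed code:
for ix in w:
    price = ix
ix = price + 2
w = 16 % 2
w = emit(w)
w = price
log(w)

ix = price + 2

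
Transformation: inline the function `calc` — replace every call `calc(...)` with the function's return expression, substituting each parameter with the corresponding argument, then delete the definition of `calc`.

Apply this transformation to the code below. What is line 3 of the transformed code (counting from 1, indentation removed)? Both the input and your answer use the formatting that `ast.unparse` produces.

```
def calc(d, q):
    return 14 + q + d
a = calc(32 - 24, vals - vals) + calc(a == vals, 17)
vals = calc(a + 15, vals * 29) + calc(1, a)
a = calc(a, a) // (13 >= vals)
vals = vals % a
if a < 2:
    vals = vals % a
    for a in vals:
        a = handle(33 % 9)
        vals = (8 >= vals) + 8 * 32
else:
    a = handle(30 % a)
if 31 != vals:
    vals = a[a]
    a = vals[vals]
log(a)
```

a = (14 + a + a) // (13 >= vals)

Transformed code:
a = 14 + (vals - vals) + (32 - 24) + (14 + 17 + (a == vals))
vals = 14 + vals * 29 + (a + 15) + (14 + a + 1)
a = (14 + a + a) // (13 >= vals)
vals = vals % a
if a < 2:
    vals = vals % a
    for a in vals:
        a = handle(33 % 9)
        vals = (8 >= vals) + 8 * 32
else:
    a = handle(30 % a)
if 31 != vals:
    vals = a[a]
    a = vals[vals]
log(a)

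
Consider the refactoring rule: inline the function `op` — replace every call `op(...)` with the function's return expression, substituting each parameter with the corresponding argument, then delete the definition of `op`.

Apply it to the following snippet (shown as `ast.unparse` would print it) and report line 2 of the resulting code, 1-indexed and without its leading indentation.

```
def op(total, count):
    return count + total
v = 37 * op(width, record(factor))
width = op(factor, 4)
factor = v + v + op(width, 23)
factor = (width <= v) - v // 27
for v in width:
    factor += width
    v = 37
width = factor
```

width = 4 + factor

Transformed code:
v = 37 * (record(factor) + width)
width = 4 + factor
factor = v + v + (23 + width)
factor = (width <= v) - v // 27
for v in width:
    factor += width
    v = 37
width = factor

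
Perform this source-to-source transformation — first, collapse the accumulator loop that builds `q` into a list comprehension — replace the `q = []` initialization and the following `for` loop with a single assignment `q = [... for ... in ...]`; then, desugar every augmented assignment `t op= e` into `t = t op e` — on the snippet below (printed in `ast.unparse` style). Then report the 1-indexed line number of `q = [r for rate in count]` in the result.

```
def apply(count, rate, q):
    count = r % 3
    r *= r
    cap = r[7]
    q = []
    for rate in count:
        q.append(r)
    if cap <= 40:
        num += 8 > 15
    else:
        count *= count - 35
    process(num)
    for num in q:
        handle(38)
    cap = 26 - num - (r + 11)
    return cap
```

Transformed code:
def apply(count, rate, q):
    count = r % 3
    r = r * r
    cap = r[7]
    q = [r for rate in count]
    if cap <= 40:
        num = num + (8 > 15)
    else:
        count = count * (count - 35)
    process(num)
    for num in q:
        handle(38)
    cap = 26 - num - (r + 11)
    return cap

5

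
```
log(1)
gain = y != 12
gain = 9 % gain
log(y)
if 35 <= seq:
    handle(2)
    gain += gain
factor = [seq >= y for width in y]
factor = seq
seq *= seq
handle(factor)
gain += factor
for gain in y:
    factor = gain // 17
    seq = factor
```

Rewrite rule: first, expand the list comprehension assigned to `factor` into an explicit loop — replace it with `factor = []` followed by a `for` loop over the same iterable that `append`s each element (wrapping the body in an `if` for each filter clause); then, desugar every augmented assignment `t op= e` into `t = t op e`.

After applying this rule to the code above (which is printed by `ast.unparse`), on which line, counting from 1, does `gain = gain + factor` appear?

14

Transformed code:
log(1)
gain = y != 12
gain = 9 % gain
log(y)
if 35 <= seq:
    handle(2)
    gain = gain + gain
factor = []
for width in y:
    factor.append(seq >= y)
factor = seq
seq = seq * seq
handle(factor)
gain = gain + factor
for gain in y:
    factor = gain // 17
    seq = factor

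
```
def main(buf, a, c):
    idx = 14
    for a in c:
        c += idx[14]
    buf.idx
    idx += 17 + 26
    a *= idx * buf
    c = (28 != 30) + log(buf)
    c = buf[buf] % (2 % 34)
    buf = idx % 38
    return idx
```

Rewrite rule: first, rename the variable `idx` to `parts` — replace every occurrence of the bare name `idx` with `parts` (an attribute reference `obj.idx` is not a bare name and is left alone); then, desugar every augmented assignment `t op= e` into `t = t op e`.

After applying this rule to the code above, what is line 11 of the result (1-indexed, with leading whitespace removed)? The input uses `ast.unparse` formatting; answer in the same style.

return parts

Transformed code:
def main(buf, a, c):
    parts = 14
    for a in c:
        c = c + parts[14]
    buf.idx
    parts = parts + (17 + 26)
    a = a * (parts * buf)
    c = (28 != 30) + log(buf)
    c = buf[buf] % (2 % 34)
    buf = parts % 38
    return parts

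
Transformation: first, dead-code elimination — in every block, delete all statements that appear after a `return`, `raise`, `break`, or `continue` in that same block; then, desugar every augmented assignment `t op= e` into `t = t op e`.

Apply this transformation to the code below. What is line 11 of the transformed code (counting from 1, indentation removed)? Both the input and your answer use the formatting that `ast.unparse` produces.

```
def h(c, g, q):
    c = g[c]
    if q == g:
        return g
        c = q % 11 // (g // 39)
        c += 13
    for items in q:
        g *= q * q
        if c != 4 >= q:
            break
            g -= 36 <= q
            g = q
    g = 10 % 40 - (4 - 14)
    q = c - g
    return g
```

return g

Transformed code:
def h(c, g, q):
    c = g[c]
    if q == g:
        return g
    for items in q:
        g = g * (q * q)
        if c != 4 >= q:
            break
    g = 10 % 40 - (4 - 14)
    q = c - g
    return g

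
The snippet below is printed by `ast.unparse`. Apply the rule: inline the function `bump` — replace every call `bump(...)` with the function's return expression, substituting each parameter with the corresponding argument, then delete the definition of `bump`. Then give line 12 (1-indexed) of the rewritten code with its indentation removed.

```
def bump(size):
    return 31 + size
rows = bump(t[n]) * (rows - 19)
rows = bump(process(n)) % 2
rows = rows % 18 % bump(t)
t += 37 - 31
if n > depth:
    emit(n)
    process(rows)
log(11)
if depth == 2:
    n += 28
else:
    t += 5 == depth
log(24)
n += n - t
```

Transformed code:
rows = (31 + t[n]) * (rows - 19)
rows = (31 + process(n)) % 2
rows = rows % 18 % (31 + t)
t += 37 - 31
if n > depth:
    emit(n)
    process(rows)
log(11)
if depth == 2:
    n += 28
else:
    t += 5 == depth
log(24)
n += n - t

t += 5 == depth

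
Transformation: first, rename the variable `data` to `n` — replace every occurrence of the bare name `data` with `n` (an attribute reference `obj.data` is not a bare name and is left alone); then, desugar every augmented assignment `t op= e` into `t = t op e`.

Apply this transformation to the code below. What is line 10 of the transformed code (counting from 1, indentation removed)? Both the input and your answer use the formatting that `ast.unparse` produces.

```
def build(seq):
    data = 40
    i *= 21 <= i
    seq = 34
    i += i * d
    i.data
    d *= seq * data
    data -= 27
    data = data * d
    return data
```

Transformed code:
def build(seq):
    n = 40
    i = i * (21 <= i)
    seq = 34
    i = i + i * d
    i.data
    d = d * (seq * n)
    n = n - 27
    n = n * d
    return n

return n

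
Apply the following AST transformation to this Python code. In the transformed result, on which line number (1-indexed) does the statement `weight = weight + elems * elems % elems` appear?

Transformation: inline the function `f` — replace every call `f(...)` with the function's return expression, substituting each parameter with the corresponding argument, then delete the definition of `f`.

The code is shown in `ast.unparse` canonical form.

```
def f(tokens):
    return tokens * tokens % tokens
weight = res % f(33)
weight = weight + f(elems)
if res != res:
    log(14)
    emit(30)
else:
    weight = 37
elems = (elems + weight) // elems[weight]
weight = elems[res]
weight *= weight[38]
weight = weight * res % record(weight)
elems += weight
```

Transformed code:
weight = res % (33 * 33 % 33)
weight = weight + elems * elems % elems
if res != res:
    log(14)
    emit(30)
else:
    weight = 37
elems = (elems + weight) // elems[weight]
weight = elems[res]
weight *= weight[38]
weight = weight * res % record(weight)
elems += weight

2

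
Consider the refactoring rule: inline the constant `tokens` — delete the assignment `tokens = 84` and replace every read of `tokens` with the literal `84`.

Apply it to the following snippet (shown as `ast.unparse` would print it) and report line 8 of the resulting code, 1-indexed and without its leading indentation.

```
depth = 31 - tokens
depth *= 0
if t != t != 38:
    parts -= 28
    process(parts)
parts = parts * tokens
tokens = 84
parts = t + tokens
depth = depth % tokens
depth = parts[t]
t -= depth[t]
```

depth = depth % 84

Transformed code:
depth = 31 - 84
depth *= 0
if t != t != 38:
    parts -= 28
    process(parts)
parts = parts * 84
parts = t + 84
depth = depth % 84
depth = parts[t]
t -= depth[t]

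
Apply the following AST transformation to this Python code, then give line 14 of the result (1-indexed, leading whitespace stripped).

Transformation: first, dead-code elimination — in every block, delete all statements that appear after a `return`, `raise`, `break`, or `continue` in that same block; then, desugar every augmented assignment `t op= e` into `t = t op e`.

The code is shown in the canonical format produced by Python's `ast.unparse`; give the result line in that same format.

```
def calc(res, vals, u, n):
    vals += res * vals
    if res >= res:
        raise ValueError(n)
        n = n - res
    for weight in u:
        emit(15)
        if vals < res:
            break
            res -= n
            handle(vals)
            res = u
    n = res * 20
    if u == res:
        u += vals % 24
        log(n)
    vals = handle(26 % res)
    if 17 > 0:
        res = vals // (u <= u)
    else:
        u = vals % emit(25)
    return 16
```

if 17 > 0:

Transformed code:
def calc(res, vals, u, n):
    vals = vals + res * vals
    if res >= res:
        raise ValueError(n)
    for weight in u:
        emit(15)
        if vals < res:
            break
    n = res * 20
    if u == res:
        u = u + vals % 24
        log(n)
    vals = handle(26 % res)
    if 17 > 0:
        res = vals // (u <= u)
    else:
        u = vals % emit(25)
    return 16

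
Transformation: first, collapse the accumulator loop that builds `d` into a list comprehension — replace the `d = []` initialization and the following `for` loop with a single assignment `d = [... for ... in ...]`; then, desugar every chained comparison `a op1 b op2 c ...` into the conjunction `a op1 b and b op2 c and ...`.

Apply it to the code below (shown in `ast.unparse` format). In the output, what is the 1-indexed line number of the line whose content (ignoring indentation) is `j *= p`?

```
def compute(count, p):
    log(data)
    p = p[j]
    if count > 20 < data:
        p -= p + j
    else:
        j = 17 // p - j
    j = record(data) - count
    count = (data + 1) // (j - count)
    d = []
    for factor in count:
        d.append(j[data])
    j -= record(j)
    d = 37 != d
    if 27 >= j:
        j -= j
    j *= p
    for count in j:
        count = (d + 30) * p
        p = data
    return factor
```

Transformed code:
def compute(count, p):
    log(data)
    p = p[j]
    if count > 20 and 20 < data:
        p -= p + j
    else:
        j = 17 // p - j
    j = record(data) - count
    count = (data + 1) // (j - count)
    d = [j[data] for factor in count]
    j -= record(j)
    d = 37 != d
    if 27 >= j:
        j -= j
    j *= p
    for count in j:
        count = (d + 30) * p
        p = data
    return factor

15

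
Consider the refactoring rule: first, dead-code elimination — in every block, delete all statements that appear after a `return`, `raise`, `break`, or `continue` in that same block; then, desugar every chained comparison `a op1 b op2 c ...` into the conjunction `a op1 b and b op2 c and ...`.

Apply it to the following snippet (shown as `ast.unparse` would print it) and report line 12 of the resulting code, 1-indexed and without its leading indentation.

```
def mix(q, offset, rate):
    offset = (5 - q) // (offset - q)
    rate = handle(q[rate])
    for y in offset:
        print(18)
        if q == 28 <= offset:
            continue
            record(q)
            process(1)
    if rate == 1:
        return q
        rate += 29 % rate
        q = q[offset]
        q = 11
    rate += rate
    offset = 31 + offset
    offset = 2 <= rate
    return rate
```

offset = 2 <= rate

Transformed code:
def mix(q, offset, rate):
    offset = (5 - q) // (offset - q)
    rate = handle(q[rate])
    for y in offset:
        print(18)
        if q == 28 and 28 <= offset:
            continue
    if rate == 1:
        return q
    rate += rate
    offset = 31 + offset
    offset = 2 <= rate
    return rate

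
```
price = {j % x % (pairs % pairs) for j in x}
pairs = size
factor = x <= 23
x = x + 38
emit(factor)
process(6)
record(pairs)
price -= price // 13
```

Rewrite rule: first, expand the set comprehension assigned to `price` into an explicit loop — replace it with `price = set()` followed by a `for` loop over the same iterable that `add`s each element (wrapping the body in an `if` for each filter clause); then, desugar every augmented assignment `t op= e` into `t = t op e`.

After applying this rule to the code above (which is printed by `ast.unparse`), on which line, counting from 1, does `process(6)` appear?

8

Transformed code:
price = set()
for j in x:
    price.add(j % x % (pairs % pairs))
pairs = size
factor = x <= 23
x = x + 38
emit(factor)
process(6)
record(pairs)
price = price - price // 13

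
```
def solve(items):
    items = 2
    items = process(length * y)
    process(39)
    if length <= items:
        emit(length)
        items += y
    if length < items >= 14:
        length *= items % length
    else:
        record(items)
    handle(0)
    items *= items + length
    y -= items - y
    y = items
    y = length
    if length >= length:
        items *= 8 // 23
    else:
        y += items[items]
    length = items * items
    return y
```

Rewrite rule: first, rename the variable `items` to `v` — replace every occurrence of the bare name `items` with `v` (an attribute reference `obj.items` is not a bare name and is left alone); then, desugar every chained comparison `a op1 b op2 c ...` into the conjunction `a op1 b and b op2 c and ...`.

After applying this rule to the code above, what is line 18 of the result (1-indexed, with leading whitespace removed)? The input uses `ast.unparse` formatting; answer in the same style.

v *= 8 // 23

Transformed code:
def solve(v):
    v = 2
    v = process(length * y)
    process(39)
    if length <= v:
        emit(length)
        v += y
    if length < v and v >= 14:
        length *= v % length
    else:
        record(v)
    handle(0)
    v *= v + length
    y -= v - y
    y = v
    y = length
    if length >= length:
        v *= 8 // 23
    else:
        y += v[v]
    length = v * v
    return y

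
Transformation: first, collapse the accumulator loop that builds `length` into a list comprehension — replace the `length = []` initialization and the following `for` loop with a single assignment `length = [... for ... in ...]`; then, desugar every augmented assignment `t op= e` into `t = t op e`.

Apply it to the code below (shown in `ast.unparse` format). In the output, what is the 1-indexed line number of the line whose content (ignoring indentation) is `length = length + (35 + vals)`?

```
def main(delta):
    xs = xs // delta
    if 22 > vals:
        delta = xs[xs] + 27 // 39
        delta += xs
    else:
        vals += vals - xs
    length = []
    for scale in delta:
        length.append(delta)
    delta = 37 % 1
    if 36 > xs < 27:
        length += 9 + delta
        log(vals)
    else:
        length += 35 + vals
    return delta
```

Transformed code:
def main(delta):
    xs = xs // delta
    if 22 > vals:
        delta = xs[xs] + 27 // 39
        delta = delta + xs
    else:
        vals = vals + (vals - xs)
    length = [delta for scale in delta]
    delta = 37 % 1
    if 36 > xs < 27:
        length = length + (9 + delta)
        log(vals)
    else:
        length = length + (35 + vals)
    return delta

14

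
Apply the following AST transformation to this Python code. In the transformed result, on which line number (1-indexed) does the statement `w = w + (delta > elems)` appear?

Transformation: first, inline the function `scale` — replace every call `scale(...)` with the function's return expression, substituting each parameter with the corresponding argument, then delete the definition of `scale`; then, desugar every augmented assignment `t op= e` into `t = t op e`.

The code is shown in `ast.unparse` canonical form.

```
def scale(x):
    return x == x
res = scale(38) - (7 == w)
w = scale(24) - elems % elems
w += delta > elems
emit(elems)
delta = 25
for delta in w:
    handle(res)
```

3

Transformed code:
res = (38 == 38) - (7 == w)
w = (24 == 24) - elems % elems
w = w + (delta > elems)
emit(elems)
delta = 25
for delta in w:
    handle(res)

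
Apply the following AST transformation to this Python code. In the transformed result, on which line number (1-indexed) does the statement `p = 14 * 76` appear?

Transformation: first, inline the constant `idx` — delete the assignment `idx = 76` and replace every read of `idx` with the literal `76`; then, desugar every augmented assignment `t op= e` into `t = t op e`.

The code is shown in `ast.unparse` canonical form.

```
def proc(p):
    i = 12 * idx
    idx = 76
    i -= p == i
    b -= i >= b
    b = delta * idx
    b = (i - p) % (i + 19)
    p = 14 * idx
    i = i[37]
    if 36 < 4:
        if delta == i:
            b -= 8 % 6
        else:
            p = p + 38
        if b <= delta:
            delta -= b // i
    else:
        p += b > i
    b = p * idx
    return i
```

7

Transformed code:
def proc(p):
    i = 12 * 76
    i = i - (p == i)
    b = b - (i >= b)
    b = delta * 76
    b = (i - p) % (i + 19)
    p = 14 * 76
    i = i[37]
    if 36 < 4:
        if delta == i:
            b = b - 8 % 6
        else:
            p = p + 38
        if b <= delta:
            delta = delta - b // i
    else:
        p = p + (b > i)
    b = p * 76
    return i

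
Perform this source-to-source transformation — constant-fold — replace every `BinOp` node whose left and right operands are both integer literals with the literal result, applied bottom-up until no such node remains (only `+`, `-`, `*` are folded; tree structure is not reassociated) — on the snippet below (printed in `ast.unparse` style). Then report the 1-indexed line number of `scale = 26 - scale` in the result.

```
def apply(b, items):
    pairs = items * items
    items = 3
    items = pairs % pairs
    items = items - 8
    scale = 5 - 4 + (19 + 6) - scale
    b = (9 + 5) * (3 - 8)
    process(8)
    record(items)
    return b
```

6

Transformed code:
def apply(b, items):
    pairs = items * items
    items = 3
    items = pairs % pairs
    items = items - 8
    scale = 26 - scale
    b = -70
    process(8)
    record(items)
    return b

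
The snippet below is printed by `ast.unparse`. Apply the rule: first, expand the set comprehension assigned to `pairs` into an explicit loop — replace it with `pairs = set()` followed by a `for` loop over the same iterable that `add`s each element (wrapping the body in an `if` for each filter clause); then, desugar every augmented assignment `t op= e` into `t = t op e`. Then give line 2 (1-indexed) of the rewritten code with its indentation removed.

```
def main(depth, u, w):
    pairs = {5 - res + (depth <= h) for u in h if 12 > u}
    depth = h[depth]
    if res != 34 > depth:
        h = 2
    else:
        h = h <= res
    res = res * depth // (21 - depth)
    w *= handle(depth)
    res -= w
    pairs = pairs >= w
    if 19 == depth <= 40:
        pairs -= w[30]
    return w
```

pairs = set()

Transformed code:
def main(depth, u, w):
    pairs = set()
    for u in h:
        if 12 > u:
            pairs.add(5 - res + (depth <= h))
    depth = h[depth]
    if res != 34 > depth:
        h = 2
    else:
        h = h <= res
    res = res * depth // (21 - depth)
    w = w * handle(depth)
    res = res - w
    pairs = pairs >= w
    if 19 == depth <= 40:
        pairs = pairs - w[30]
    return w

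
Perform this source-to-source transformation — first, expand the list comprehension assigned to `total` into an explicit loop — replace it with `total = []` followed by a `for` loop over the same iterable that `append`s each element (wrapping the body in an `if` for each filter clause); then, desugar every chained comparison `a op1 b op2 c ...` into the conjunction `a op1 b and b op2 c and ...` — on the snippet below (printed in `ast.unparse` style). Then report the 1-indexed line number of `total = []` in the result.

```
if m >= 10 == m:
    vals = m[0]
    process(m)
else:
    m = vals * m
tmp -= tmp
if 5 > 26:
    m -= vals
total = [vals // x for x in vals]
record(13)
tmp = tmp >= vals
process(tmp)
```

9

Transformed code:
if m >= 10 and 10 == m:
    vals = m[0]
    process(m)
else:
    m = vals * m
tmp -= tmp
if 5 > 26:
    m -= vals
total = []
for x in vals:
    total.append(vals // x)
record(13)
tmp = tmp >= vals
process(tmp)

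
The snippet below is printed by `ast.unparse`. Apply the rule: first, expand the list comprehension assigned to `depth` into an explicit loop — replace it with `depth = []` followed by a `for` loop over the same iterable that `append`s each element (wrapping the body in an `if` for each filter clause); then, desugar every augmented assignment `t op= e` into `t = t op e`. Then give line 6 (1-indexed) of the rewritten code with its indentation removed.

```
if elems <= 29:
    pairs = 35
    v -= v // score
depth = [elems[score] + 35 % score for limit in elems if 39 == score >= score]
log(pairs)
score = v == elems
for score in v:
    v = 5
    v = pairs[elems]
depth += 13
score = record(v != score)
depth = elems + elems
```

Transformed code:
if elems <= 29:
    pairs = 35
    v = v - v // score
depth = []
for limit in elems:
    if 39 == score >= score:
        depth.append(elems[score] + 35 % score)
log(pairs)
score = v == elems
for score in v:
    v = 5
    v = pairs[elems]
depth = depth + 13
score = record(v != score)
depth = elems + elems

if 39 == score >= score:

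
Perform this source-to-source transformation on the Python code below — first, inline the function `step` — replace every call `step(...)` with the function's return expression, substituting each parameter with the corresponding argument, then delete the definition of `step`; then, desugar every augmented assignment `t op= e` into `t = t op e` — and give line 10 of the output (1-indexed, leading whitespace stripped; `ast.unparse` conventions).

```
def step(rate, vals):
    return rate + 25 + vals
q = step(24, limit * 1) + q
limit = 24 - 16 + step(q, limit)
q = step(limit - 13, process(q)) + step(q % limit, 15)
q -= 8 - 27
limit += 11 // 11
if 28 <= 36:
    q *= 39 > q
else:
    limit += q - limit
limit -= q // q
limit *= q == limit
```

limit = limit - q // q

Transformed code:
q = 24 + 25 + limit * 1 + q
limit = 24 - 16 + (q + 25 + limit)
q = limit - 13 + 25 + process(q) + (q % limit + 25 + 15)
q = q - (8 - 27)
limit = limit + 11 // 11
if 28 <= 36:
    q = q * (39 > q)
else:
    limit = limit + (q - limit)
limit = limit - q // q
limit = limit * (q == limit)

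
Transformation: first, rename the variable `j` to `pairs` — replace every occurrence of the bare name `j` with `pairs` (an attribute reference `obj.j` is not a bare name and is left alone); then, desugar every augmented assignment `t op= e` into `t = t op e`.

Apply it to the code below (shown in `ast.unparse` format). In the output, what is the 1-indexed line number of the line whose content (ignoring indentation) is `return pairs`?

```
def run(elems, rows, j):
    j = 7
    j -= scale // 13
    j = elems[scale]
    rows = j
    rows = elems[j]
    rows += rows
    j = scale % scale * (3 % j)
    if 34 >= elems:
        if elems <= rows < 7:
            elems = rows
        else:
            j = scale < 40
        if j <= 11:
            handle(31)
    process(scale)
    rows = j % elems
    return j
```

Transformed code:
def run(elems, rows, pairs):
    pairs = 7
    pairs = pairs - scale // 13
    pairs = elems[scale]
    rows = pairs
    rows = elems[pairs]
    rows = rows + rows
    pairs = scale % scale * (3 % pairs)
    if 34 >= elems:
        if elems <= rows < 7:
            elems = rows
        else:
            pairs = scale < 40
        if pairs <= 11:
            handle(31)
    process(scale)
    rows = pairs % elems
    return pairs

18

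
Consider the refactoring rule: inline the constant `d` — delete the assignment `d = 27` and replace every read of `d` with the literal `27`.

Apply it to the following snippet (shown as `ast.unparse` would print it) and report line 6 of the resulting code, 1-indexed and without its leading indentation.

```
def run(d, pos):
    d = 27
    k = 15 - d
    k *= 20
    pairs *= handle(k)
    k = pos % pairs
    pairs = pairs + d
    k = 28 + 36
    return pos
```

pairs = pairs + 27

Transformed code:
def run(d, pos):
    k = 15 - 27
    k *= 20
    pairs *= handle(k)
    k = pos % pairs
    pairs = pairs + 27
    k = 28 + 36
    return pos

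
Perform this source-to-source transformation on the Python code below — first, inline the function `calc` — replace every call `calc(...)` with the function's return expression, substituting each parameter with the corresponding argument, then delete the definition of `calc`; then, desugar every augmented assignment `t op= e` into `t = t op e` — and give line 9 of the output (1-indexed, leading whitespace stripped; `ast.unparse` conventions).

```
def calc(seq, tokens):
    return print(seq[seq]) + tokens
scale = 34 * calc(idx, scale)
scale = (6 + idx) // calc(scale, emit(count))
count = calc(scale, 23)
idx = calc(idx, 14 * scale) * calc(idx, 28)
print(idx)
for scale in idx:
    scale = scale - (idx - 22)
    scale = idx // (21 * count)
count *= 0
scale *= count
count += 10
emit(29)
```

count = count * 0

Transformed code:
scale = 34 * (print(idx[idx]) + scale)
scale = (6 + idx) // (print(scale[scale]) + emit(count))
count = print(scale[scale]) + 23
idx = (print(idx[idx]) + 14 * scale) * (print(idx[idx]) + 28)
print(idx)
for scale in idx:
    scale = scale - (idx - 22)
    scale = idx // (21 * count)
count = count * 0
scale = scale * count
count = count + 10
emit(29)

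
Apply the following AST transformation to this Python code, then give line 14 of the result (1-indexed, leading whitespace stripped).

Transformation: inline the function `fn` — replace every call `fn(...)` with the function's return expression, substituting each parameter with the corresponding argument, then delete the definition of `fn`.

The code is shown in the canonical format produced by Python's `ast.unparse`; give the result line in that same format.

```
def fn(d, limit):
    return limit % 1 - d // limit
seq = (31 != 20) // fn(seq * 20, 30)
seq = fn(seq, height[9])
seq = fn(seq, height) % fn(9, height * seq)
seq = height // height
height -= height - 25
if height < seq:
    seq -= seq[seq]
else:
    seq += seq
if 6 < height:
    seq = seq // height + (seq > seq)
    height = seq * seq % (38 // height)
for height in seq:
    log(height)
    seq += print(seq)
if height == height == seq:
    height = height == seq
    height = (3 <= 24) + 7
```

Transformed code:
seq = (31 != 20) // (30 % 1 - seq * 20 // 30)
seq = height[9] % 1 - seq // height[9]
seq = (height % 1 - seq // height) % (height * seq % 1 - 9 // (height * seq))
seq = height // height
height -= height - 25
if height < seq:
    seq -= seq[seq]
else:
    seq += seq
if 6 < height:
    seq = seq // height + (seq > seq)
    height = seq * seq % (38 // height)
for height in seq:
    log(height)
    seq += print(seq)
if height == height == seq:
    height = height == seq
    height = (3 <= 24) + 7

log(height)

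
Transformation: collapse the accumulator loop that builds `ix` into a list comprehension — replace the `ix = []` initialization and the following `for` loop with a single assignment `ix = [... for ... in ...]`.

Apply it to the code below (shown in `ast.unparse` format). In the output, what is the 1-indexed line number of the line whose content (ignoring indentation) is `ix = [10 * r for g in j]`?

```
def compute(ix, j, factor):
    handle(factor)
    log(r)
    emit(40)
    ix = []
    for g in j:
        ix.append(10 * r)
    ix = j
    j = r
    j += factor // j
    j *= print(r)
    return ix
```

Transformed code:
def compute(ix, j, factor):
    handle(factor)
    log(r)
    emit(40)
    ix = [10 * r for g in j]
    ix = j
    j = r
    j += factor // j
    j *= print(r)
    return ix

5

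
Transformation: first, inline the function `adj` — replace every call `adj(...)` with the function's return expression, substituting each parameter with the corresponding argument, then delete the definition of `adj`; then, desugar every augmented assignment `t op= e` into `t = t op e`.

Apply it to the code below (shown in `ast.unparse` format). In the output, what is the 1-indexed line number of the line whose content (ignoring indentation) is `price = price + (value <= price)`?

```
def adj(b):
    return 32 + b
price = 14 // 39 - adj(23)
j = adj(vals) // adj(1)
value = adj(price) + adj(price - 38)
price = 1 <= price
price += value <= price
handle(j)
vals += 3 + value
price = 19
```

Transformed code:
price = 14 // 39 - (32 + 23)
j = (32 + vals) // (32 + 1)
value = 32 + price + (32 + (price - 38))
price = 1 <= price
price = price + (value <= price)
handle(j)
vals = vals + (3 + value)
price = 19

5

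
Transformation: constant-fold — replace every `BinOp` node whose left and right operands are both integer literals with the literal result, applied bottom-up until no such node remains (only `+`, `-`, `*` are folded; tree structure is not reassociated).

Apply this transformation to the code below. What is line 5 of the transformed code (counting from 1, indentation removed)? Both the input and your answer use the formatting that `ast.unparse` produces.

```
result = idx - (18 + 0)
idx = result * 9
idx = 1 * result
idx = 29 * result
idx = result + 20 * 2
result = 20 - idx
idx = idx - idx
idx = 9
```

Transformed code:
result = idx - 18
idx = result * 9
idx = 1 * result
idx = 29 * result
idx = result + 40
result = 20 - idx
idx = idx - idx
idx = 9

idx = result + 40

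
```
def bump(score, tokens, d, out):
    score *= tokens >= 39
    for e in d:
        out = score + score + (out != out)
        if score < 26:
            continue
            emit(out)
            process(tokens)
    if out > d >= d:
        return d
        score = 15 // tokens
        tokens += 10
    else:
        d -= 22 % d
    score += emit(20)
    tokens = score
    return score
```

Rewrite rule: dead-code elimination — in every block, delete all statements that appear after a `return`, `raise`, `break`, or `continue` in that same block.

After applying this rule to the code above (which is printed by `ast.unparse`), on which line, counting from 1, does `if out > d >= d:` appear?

Transformed code:
def bump(score, tokens, d, out):
    score *= tokens >= 39
    for e in d:
        out = score + score + (out != out)
        if score < 26:
            continue
    if out > d >= d:
        return d
    else:
        d -= 22 % d
    score += emit(20)
    tokens = score
    return score

7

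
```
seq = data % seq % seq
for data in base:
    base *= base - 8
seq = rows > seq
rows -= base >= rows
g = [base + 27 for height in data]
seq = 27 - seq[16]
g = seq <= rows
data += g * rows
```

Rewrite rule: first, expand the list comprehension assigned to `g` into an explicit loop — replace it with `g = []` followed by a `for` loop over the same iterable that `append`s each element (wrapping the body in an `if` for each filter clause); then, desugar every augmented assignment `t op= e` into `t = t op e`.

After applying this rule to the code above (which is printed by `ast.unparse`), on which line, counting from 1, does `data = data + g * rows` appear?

Transformed code:
seq = data % seq % seq
for data in base:
    base = base * (base - 8)
seq = rows > seq
rows = rows - (base >= rows)
g = []
for height in data:
    g.append(base + 27)
seq = 27 - seq[16]
g = seq <= rows
data = data + g * rows

11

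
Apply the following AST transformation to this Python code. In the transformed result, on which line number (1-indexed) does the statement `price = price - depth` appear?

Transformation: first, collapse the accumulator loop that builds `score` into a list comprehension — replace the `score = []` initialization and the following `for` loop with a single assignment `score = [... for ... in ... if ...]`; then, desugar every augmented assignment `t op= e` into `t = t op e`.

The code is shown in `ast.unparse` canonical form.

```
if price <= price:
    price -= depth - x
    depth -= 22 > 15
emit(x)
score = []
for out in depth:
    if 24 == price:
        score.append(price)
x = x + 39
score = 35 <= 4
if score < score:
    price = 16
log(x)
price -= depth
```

11

Transformed code:
if price <= price:
    price = price - (depth - x)
    depth = depth - (22 > 15)
emit(x)
score = [price for out in depth if 24 == price]
x = x + 39
score = 35 <= 4
if score < score:
    price = 16
log(x)
price = price - depth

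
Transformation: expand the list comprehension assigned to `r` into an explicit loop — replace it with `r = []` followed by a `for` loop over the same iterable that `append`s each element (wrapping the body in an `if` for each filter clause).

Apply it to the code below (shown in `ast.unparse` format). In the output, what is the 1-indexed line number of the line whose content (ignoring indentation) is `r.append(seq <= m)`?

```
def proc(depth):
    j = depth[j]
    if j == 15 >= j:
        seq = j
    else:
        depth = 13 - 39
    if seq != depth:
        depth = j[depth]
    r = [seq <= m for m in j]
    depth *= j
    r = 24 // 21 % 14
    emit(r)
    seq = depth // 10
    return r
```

11

Transformed code:
def proc(depth):
    j = depth[j]
    if j == 15 >= j:
        seq = j
    else:
        depth = 13 - 39
    if seq != depth:
        depth = j[depth]
    r = []
    for m in j:
        r.append(seq <= m)
    depth *= j
    r = 24 // 21 % 14
    emit(r)
    seq = depth // 10
    return r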